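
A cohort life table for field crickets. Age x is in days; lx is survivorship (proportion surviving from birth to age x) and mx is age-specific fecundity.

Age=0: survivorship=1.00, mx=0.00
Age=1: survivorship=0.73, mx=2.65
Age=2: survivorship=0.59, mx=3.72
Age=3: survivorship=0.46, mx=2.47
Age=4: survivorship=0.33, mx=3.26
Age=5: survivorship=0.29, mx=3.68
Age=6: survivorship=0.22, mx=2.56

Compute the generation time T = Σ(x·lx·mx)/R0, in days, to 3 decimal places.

lx·mx: 0, 1.9345, 2.1948, 1.1362, 1.0758, 1.0672, 0.5632 → R0 = 7.9717
x·lx·mx: 0, 1.9345, 4.3896, 3.4086, 4.3032, 5.336, 3.3792 → Σ = 22.7511
T = 22.7511 / 7.9717 = 2.853983… → 2.854

2.854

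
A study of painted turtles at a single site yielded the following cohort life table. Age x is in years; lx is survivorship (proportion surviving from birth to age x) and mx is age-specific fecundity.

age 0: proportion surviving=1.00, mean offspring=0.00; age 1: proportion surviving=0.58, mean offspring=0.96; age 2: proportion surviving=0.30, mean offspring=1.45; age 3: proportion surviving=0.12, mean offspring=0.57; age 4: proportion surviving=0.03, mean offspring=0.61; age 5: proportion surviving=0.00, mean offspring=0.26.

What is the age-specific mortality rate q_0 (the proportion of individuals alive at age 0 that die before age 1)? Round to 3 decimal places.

q_0 = (l_0 − l_1) / l_0 = (1 − 0.58) / 1
     = 0.42 / 1 = 0.42 → 0.420

0.420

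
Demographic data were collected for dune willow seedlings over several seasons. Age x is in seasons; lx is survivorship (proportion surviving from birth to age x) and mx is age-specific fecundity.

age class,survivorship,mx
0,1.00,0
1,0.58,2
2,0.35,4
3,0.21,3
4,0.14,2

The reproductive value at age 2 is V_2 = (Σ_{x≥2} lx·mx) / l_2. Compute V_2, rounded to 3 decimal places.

6.600

lx·mx for x ≥ 2: 1.4, 0.63, 0.28 → sum = 2.31
V_2 = 2.31 / l_2 = 2.31 / 0.35 = 6.6 → 6.600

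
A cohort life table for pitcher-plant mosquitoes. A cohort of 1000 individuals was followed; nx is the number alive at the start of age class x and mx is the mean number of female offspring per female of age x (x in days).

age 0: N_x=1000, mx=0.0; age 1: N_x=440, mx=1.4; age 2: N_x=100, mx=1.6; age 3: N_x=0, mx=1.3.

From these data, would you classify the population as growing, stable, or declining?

declining

lx = nx/n0 = nx/1000: 1, 0.44, 0.1, 0
R0 = Σ lx·mx = 0 + 0.616 + 0.16 + 0 = 0.776
R0 < 1, so the population is declining.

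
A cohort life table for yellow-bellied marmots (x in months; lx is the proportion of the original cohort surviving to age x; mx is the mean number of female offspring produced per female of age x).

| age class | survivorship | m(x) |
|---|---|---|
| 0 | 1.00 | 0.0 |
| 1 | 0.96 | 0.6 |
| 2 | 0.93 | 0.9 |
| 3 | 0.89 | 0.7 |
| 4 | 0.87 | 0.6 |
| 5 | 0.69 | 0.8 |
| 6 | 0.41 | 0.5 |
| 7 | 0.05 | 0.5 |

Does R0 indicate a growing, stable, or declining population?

growing

R0 = Σ lx·mx = 0 + 0.576 + 0.837 + 0.623 + 0.522 + 0.552 + 0.205 + 0.025 = 3.34
R0 > 1, so the population is growing.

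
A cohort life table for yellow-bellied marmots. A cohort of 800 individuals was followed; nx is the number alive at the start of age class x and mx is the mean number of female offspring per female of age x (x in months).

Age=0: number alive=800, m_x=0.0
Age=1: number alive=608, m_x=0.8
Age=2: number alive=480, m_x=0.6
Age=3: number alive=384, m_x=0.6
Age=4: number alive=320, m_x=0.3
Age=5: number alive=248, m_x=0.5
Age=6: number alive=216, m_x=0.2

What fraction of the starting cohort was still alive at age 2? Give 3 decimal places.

l_2 = n_2/n_0 = 480/800 = 0.6 → 0.600

0.600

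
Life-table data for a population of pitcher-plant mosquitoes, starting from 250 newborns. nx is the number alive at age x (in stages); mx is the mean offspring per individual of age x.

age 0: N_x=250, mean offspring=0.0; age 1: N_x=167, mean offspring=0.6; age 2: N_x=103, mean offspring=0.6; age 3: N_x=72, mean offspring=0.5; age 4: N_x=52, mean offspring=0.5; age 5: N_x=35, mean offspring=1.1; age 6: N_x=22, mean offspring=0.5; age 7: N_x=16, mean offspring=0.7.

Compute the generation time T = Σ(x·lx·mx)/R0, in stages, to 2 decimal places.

lx = nx/n0 = nx/250: 1, 0.668, 0.412, 0.288, 0.208, 0.14, 0.088, 0.064
lx·mx: 0, 0.4008, 0.2472, 0.144, 0.104, 0.154, 0.044, 0.0448 → R0 = 1.1388
x·lx·mx: 0, 0.4008, 0.4944, 0.432, 0.416, 0.77, 0.264, 0.3136 → Σ = 3.0908
T = 3.0908 / 1.1388 = 2.714085… → 2.71

2.71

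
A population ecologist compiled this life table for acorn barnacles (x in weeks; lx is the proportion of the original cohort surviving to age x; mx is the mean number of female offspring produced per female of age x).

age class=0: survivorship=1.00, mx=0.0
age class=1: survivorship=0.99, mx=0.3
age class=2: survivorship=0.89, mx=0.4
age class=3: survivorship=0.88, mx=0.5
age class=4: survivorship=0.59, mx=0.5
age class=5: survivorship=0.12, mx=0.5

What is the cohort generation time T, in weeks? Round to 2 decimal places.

2.63

lx·mx: 0, 0.297, 0.356, 0.44, 0.295, 0.06 → R0 = 1.448
x·lx·mx: 0, 0.297, 0.712, 1.32, 1.18, 0.3 → Σ = 3.809
T = 3.809 / 1.448 = 2.630525… → 2.63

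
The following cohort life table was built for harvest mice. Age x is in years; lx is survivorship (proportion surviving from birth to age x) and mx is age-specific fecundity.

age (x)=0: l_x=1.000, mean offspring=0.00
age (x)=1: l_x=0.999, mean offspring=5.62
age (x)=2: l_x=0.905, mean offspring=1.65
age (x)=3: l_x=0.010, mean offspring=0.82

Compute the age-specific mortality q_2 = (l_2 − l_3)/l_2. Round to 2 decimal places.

q_2 = (l_2 − l_3) / l_2 = (0.905 − 0.01) / 0.905
     = 0.895 / 0.905 = 0.98895… → 0.99

0.99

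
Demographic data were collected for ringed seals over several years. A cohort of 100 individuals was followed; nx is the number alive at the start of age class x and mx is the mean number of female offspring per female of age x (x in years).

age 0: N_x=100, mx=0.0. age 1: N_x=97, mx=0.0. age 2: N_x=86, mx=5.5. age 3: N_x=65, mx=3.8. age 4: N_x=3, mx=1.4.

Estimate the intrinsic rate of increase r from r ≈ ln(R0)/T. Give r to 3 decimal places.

0.842

lx = nx/n0 = nx/100: 1, 0.97, 0.86, 0.65, 0.03
R0 = Σ lx·mx = 0 + 0 + 4.73 + 2.47 + 0.042 = 7.242
Σ x·lx·mx = 17.038; T = 17.038/7.242 = 2.35267…
r ≈ ln(R0)/T = ln(7.242)/2.35267… = 0.84156… → 0.842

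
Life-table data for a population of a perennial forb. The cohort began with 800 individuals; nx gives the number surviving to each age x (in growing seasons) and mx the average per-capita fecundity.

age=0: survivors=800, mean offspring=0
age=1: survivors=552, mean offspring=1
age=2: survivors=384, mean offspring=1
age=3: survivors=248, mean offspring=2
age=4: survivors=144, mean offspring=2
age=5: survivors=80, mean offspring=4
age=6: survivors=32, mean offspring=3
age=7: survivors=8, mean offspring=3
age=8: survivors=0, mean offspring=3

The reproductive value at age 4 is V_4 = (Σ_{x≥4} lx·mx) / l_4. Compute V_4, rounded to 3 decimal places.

5.056

lx = nx/n0 = nx/800: 1, 0.69, 0.48, 0.31, 0.18, 0.1, 0.04, 0.01, 0
lx·mx for x ≥ 4: 0.36, 0.4, 0.12, 0.03, 0 → sum = 0.91
V_4 = 0.91 / l_4 = 0.91 / 0.18 = 5.055556… → 5.056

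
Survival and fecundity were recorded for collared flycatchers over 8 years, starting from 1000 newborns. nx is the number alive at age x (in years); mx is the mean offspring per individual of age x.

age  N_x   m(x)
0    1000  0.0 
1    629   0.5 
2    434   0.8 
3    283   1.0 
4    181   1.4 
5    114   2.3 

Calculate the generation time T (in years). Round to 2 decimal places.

2.86

lx = nx/n0 = nx/1000: 1, 0.629, 0.434, 0.283, 0.181, 0.114
lx·mx: 0, 0.3145, 0.3472, 0.283, 0.2534, 0.2622 → R0 = 1.4603
x·lx·mx: 0, 0.3145, 0.6944, 0.849, 1.0136, 1.311 → Σ = 4.1825
T = 4.1825 / 1.4603 = 2.864138… → 2.86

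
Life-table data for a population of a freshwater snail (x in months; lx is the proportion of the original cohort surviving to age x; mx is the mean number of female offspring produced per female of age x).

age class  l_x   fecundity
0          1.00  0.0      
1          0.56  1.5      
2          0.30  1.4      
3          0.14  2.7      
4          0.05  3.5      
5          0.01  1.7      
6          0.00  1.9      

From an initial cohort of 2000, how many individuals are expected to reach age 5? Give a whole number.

Expected survivors = N0 · l_5 = 2000 × 0.01 = 20 → 20

20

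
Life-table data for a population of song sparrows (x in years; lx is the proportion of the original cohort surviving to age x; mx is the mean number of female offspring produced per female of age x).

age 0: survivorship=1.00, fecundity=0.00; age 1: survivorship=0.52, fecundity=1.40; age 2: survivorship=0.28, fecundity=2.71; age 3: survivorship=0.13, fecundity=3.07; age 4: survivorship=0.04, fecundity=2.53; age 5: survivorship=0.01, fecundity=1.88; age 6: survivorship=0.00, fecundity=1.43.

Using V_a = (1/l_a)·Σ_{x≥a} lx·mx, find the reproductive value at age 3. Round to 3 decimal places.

lx·mx for x ≥ 3: 0.3991, 0.1012, 0.0188, 0 → sum = 0.5191
V_3 = 0.5191 / l_3 = 0.5191 / 0.13 = 3.993077… → 3.993

3.993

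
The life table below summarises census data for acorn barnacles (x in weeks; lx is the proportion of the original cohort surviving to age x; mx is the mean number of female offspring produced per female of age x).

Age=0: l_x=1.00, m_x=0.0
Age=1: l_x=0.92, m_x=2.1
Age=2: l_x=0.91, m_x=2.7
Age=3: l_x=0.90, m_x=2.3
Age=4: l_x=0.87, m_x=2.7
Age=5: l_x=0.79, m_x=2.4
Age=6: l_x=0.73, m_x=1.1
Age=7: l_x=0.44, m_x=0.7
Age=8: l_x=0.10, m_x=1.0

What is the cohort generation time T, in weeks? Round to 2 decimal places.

3.33

lx·mx: 0, 1.932, 2.457, 2.07, 2.349, 1.896, 0.803, 0.308, 0.1 → R0 = 11.915
x·lx·mx: 0, 1.932, 4.914, 6.21, 9.396, 9.48, 4.818, 2.156, 0.8 → Σ = 39.706
T = 39.706 / 11.915 = 3.332438… → 3.33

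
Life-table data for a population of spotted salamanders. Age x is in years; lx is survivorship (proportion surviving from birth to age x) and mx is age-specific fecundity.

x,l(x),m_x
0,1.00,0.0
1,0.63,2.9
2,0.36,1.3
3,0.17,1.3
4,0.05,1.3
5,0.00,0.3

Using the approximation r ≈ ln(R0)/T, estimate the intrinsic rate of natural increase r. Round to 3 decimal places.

0.664

R0 = Σ lx·mx = 0 + 1.827 + 0.468 + 0.221 + 0.065 + 0 = 2.581
Σ x·lx·mx = 3.686; T = 3.686/2.581 = 1.42813…
r ≈ ln(R0)/T = ln(2.581)/1.42813… = 0.66393… → 0.664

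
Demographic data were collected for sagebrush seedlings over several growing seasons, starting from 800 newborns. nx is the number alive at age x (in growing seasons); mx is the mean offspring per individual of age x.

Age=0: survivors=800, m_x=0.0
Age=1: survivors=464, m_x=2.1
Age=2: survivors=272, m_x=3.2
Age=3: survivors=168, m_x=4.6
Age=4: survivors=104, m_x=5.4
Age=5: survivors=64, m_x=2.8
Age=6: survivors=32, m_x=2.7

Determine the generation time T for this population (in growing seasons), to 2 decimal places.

2.52

lx = nx/n0 = nx/800: 1, 0.58, 0.34, 0.21, 0.13, 0.08, 0.04
lx·mx: 0, 1.218, 1.088, 0.966, 0.702, 0.224, 0.108 → R0 = 4.306
x·lx·mx: 0, 1.218, 2.176, 2.898, 2.808, 1.12, 0.648 → Σ = 10.868
T = 10.868 / 4.306 = 2.52392… → 2.52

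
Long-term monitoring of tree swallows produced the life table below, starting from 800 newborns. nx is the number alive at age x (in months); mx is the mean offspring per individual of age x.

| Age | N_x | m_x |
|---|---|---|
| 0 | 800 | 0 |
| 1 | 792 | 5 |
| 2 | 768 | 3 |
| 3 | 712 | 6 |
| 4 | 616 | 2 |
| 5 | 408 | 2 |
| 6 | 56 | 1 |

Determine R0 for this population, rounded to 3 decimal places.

15.800

lx = nx/n0 = nx/800: 1, 0.99, 0.96, 0.89, 0.77, 0.51, 0.07
lx·mx by age: 0, 4.95, 2.88, 5.34, 1.54, 1.02, 0.07
R0 = Σ lx·mx = 15.8 → 15.800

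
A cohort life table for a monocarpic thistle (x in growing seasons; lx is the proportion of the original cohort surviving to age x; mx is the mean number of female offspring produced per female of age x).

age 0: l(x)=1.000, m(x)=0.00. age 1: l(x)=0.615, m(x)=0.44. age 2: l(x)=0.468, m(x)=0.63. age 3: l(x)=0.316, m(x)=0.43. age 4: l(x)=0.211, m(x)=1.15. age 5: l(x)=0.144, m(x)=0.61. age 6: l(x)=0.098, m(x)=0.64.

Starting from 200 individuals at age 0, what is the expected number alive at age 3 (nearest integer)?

Expected survivors = N0 · l_3 = 200 × 0.316 = 63.2 → 63

63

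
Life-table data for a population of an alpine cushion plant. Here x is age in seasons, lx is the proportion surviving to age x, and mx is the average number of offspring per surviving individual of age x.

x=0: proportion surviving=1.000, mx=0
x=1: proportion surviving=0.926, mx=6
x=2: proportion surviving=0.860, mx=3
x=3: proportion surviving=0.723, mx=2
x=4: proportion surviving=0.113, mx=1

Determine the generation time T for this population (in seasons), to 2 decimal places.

1.60

lx·mx: 0, 5.556, 2.58, 1.446, 0.113 → R0 = 9.695
x·lx·mx: 0, 5.556, 5.16, 4.338, 0.452 → Σ = 15.506
T = 15.506 / 9.695 = 1.599381… → 1.60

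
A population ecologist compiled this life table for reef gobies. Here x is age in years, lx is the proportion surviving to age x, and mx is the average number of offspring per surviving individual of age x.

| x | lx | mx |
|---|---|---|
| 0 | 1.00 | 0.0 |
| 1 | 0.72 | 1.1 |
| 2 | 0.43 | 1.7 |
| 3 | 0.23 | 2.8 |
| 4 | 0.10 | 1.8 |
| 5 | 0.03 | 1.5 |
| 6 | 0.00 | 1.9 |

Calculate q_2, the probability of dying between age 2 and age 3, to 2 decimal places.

0.47

q_2 = (l_2 − l_3) / l_2 = (0.43 − 0.23) / 0.43
     = 0.2 / 0.43 = 0.465116… → 0.47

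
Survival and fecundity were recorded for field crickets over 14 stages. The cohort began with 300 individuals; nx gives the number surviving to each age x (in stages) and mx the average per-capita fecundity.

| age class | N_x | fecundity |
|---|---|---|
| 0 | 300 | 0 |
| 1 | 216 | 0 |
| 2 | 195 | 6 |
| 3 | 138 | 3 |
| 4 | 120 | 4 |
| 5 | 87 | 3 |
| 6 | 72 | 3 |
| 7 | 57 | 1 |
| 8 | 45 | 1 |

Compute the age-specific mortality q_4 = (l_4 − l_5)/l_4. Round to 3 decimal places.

0.275

lx = nx/n0 = nx/300: 1, 0.72, 0.65, 0.46, 0.4, 0.29, 0.24, 0.19, 0.15
q_4 = (l_4 − l_5) / l_4 = (0.4 − 0.29) / 0.4
     = 0.11 / 0.4 = 0.275 → 0.275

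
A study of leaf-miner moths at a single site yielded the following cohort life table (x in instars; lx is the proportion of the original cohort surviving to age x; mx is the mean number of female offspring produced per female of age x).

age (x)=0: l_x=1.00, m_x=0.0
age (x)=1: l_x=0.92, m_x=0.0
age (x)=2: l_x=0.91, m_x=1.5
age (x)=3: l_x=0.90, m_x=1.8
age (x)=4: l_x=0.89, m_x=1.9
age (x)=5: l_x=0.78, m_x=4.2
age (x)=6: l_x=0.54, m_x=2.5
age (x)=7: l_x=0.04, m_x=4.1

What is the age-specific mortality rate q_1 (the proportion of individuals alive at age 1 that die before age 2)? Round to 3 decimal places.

q_1 = (l_1 − l_2) / l_1 = (0.92 − 0.91) / 0.92
     = 0.01 / 0.92 = 0.01087… → 0.011

0.011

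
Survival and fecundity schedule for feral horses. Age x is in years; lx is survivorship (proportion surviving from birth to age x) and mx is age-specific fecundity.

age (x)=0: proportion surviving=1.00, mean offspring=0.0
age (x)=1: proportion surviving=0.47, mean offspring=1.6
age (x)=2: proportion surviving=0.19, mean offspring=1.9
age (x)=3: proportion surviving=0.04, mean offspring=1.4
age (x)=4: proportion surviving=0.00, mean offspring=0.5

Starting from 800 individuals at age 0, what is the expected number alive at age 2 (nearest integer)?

152

Expected survivors = N0 · l_2 = 800 × 0.19 = 152 → 152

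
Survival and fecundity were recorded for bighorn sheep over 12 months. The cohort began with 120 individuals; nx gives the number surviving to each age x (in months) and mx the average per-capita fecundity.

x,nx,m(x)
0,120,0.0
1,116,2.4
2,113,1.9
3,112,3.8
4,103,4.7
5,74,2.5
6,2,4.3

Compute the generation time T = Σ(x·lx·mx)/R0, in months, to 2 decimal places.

3.07

lx = nx/n0 = nx/120: 1, 0.96667…, 0.94167…, 0.93333…, 0.85833…, 0.61667…, 0.01667…
lx·mx: 0, 2.32…, 1.789167…, 3.546667…, 4.034167…, 1.541667…, 0.071667… → R0 = 13.303333…
x·lx·mx: 0, 2.32…, 3.578333…, 10.64…, 16.136667…, 7.708333…, 0.43… → Σ = 40.813333…
T = 40.813333… / 13.303333… = 3.067903… → 3.07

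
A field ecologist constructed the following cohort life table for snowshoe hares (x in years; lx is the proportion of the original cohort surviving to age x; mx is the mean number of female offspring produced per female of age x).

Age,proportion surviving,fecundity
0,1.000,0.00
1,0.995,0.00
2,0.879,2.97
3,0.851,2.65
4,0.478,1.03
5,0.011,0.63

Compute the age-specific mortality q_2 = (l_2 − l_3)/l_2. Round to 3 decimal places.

q_2 = (l_2 − l_3) / l_2 = (0.879 − 0.851) / 0.879
     = 0.028 / 0.879 = 0.031854… → 0.032

0.032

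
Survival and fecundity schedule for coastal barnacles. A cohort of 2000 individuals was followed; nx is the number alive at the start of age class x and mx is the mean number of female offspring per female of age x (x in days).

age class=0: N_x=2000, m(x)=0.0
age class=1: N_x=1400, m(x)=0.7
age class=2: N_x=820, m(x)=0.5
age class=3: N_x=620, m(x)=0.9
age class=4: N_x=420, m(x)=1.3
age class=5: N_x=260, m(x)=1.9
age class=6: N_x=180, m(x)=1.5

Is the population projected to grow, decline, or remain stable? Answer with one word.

lx = nx/n0 = nx/2000: 1, 0.7, 0.41, 0.31, 0.21, 0.13, 0.09
R0 = Σ lx·mx = 0 + 0.49 + 0.205 + 0.279 + 0.273 + 0.247 + 0.135 = 1.629
R0 > 1, so the population is growing.

growing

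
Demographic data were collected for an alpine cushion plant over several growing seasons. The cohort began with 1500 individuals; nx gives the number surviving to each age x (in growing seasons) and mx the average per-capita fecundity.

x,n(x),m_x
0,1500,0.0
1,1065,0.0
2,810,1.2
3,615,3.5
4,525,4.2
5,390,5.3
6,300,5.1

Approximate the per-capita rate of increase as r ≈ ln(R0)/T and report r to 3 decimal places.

lx = nx/n0 = nx/1500: 1, 0.71, 0.54, 0.41, 0.35, 0.26, 0.2
R0 = Σ lx·mx = 0 + 0 + 0.648 + 1.435 + 1.47 + 1.378 + 1.02 = 5.951
Σ x·lx·mx = 24.491; T = 24.491/5.951 = 4.11544…
r ≈ ln(R0)/T = ln(5.951)/4.11544… = 0.43338… → 0.433

0.433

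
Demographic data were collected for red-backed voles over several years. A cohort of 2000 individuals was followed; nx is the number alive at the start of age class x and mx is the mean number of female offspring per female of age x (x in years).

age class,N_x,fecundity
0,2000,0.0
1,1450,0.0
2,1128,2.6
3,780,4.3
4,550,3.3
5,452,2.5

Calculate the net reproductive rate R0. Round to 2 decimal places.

lx = nx/n0 = nx/2000: 1, 0.725, 0.564, 0.39, 0.275, 0.226
lx·mx by age: 0, 0, 1.4664, 1.677, 0.9075, 0.565
R0 = Σ lx·mx = 4.6159 → 4.62

4.62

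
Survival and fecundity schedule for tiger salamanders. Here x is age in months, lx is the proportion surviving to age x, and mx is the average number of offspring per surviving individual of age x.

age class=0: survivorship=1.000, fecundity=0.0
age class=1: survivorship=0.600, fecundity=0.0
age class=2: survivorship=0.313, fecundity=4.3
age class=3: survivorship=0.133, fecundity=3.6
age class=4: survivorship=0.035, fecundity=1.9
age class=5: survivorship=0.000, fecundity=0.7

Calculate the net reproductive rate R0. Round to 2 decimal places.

1.89

lx·mx by age: 0, 0, 1.3459, 0.4788, 0.0665, 0
R0 = Σ lx·mx = 1.8912 → 1.89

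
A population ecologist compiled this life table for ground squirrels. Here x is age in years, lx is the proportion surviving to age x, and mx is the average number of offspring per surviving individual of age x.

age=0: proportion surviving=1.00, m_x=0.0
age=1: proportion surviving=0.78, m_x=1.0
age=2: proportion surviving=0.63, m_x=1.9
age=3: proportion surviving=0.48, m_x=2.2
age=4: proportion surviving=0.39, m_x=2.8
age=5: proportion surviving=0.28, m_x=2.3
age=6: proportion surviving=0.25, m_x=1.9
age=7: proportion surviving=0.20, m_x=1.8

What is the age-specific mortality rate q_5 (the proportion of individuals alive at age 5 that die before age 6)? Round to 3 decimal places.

q_5 = (l_5 − l_6) / l_5 = (0.28 − 0.25) / 0.28
     = 0.03 / 0.28 = 0.107143… → 0.107

0.107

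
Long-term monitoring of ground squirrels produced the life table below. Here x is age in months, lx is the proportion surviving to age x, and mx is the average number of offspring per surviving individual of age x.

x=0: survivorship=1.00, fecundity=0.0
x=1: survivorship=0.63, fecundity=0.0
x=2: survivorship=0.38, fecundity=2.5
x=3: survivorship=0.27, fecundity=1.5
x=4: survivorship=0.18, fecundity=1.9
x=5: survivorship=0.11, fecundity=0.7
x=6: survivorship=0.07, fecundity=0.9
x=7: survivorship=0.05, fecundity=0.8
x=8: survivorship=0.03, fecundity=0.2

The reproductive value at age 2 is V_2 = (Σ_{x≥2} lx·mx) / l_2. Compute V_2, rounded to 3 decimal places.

lx·mx for x ≥ 2: 0.95, 0.405, 0.342, 0.077, 0.063, 0.04, 0.006 → sum = 1.883
V_2 = 1.883 / l_2 = 1.883 / 0.38 = 4.955263… → 4.955

4.955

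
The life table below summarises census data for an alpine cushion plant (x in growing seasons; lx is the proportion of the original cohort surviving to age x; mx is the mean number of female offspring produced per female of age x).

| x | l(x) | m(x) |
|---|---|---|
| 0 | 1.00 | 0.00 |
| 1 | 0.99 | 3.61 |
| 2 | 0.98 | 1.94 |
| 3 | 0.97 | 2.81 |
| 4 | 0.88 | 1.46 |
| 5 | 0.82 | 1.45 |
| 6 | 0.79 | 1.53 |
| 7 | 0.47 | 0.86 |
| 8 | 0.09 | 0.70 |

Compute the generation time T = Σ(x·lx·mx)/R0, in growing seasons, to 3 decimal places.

lx·mx: 0, 3.5739, 1.9012, 2.7257, 1.2848, 1.189, 1.2087, 0.4042, 0.063 → R0 = 12.3505
x·lx·mx: 0, 3.5739, 3.8024, 8.1771, 5.1392, 5.945, 7.2522, 2.8294, 0.504 → Σ = 37.2232
T = 37.2232 / 12.3505 = 3.013902… → 3.014

3.014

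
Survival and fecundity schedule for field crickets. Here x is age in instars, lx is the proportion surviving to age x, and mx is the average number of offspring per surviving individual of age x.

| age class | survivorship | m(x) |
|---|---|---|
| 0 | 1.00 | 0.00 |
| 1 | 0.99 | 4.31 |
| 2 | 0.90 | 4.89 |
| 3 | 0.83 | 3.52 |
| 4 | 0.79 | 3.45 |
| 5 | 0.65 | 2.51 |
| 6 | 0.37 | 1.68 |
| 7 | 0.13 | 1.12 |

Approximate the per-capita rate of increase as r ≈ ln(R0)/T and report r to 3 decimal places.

R0 = Σ lx·mx = 0 + 4.2669 + 4.401 + 2.9216 + 2.7255 + 1.6315 + 0.6216 + 0.1456 = 16.7137
Σ x·lx·mx = 45.642; T = 45.642/16.7137 = 2.73081…
r ≈ ln(R0)/T = ln(16.7137)/2.73081… = 1.03128… → 1.031

1.031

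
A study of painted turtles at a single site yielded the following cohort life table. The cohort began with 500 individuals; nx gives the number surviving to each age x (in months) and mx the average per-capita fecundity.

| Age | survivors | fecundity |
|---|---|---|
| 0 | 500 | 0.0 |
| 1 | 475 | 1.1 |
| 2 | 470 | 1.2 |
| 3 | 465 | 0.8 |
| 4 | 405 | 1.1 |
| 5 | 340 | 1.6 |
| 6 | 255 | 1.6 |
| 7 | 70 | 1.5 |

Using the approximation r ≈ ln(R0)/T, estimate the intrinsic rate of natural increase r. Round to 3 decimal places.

lx = nx/n0 = nx/500: 1, 0.95, 0.94, 0.93, 0.81, 0.68, 0.51, 0.14
R0 = Σ lx·mx = 0 + 1.045 + 1.128 + 0.744 + 0.891 + 1.088 + 0.816 + 0.21 = 5.922
Σ x·lx·mx = 20.903; T = 20.903/5.922 = 3.52972…
r ≈ ln(R0)/T = ln(5.922)/3.52972… = 0.50391… → 0.504

0.504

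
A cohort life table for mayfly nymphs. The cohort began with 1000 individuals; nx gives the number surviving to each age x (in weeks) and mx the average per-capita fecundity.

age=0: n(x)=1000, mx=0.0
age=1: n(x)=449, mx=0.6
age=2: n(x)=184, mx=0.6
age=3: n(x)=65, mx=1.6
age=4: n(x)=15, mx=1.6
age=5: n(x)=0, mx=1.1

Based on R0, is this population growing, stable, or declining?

declining

lx = nx/n0 = nx/1000: 1, 0.449, 0.184, 0.065, 0.015, 0
R0 = Σ lx·mx = 0 + 0.2694 + 0.1104 + 0.104 + 0.024 + 0 = 0.5078
R0 < 1, so the population is declining.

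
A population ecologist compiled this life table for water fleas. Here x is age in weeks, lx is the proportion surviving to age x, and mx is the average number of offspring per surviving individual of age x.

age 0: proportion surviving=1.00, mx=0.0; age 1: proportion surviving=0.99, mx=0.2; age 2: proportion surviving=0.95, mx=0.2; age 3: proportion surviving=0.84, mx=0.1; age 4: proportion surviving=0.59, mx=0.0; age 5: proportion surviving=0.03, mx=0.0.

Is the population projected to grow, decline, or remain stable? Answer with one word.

declining

R0 = Σ lx·mx = 0 + 0.198 + 0.19 + 0.084 + 0 + 0 = 0.472
R0 < 1, so the population is declining.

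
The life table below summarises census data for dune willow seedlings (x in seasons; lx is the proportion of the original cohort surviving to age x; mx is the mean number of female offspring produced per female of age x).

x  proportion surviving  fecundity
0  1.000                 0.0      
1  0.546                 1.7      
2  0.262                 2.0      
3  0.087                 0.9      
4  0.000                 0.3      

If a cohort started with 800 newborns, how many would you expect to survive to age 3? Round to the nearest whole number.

70

Expected survivors = N0 · l_3 = 800 × 0.087 = 69.6 → 70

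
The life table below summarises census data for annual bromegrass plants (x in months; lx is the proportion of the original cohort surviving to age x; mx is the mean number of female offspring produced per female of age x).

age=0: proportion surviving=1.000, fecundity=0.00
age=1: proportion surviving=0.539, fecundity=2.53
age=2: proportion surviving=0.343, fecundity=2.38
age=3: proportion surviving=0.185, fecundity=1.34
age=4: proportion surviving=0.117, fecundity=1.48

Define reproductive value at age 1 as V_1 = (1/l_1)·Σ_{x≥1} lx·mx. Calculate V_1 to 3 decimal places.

4.826

lx·mx for x ≥ 1: 1.36367, 0.81634, 0.2479, 0.17316 → sum = 2.60107
V_1 = 2.60107 / l_1 = 2.60107 / 0.539 = 4.825733… → 4.826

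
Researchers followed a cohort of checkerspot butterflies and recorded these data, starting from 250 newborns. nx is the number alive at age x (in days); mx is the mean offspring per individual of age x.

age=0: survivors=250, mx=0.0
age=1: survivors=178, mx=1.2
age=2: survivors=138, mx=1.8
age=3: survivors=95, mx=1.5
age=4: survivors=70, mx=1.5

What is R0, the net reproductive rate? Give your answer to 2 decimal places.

lx = nx/n0 = nx/250: 1, 0.712, 0.552, 0.38, 0.28
lx·mx by age: 0, 0.8544, 0.9936, 0.57, 0.42
R0 = Σ lx·mx = 2.838 → 2.84

2.84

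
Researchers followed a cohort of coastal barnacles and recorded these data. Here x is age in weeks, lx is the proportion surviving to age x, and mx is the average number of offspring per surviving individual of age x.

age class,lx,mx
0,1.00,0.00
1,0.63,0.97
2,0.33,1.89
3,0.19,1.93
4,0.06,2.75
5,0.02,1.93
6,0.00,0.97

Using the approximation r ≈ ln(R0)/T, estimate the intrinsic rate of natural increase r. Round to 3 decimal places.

0.280

R0 = Σ lx·mx = 0 + 0.6111 + 0.6237 + 0.3667 + 0.165 + 0.0386 + 0 = 1.8051
Σ x·lx·mx = 3.8116; T = 3.8116/1.8051 = 2.11157…
r ≈ ln(R0)/T = ln(1.8051)/2.11157… = 0.2797… → 0.280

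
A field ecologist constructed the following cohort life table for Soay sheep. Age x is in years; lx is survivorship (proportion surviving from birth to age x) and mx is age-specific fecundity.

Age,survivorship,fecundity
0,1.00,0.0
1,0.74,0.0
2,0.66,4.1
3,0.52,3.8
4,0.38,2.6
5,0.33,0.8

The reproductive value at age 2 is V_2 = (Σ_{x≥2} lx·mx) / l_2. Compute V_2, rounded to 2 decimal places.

lx·mx for x ≥ 2: 2.706, 1.976, 0.988, 0.264 → sum = 5.934
V_2 = 5.934 / l_2 = 5.934 / 0.66 = 8.990909… → 8.99

8.99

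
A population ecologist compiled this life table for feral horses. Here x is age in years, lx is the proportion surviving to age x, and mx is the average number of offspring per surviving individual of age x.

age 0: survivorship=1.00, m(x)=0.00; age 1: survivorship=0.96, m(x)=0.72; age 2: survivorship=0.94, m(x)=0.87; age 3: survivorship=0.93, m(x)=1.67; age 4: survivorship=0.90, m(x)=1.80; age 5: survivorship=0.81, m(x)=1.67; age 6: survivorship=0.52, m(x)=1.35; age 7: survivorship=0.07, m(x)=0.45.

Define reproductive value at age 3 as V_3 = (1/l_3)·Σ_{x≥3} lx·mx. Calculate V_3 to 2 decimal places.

5.66

lx·mx for x ≥ 3: 1.5531, 1.62, 1.3527, 0.702, 0.0315 → sum = 5.2593
V_3 = 5.2593 / l_3 = 5.2593 / 0.93 = 5.655161… → 5.66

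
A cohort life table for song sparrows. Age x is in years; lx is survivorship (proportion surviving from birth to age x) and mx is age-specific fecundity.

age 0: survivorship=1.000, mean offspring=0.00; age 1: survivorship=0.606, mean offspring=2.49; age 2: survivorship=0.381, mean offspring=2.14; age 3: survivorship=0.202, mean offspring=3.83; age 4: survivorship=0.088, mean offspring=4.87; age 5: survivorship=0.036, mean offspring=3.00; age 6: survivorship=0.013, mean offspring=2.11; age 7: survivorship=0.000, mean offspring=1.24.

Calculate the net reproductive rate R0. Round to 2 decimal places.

lx·mx by age: 0, 1.50894, 0.81534, 0.77366, 0.42856, 0.108, 0.02743, 0
R0 = Σ lx·mx = 3.66193 → 3.66

3.66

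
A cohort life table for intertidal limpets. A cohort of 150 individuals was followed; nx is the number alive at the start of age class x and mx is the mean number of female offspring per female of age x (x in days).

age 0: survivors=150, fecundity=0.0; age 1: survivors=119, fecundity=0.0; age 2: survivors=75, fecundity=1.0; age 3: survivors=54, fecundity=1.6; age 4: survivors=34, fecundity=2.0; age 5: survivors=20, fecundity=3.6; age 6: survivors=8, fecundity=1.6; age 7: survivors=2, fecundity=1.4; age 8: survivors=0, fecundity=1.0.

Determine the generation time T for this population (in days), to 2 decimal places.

3.59

lx = nx/n0 = nx/150: 1, 0.79333…, 0.5, 0.36, 0.22667…, 0.13333…, 0.05333…, 0.01333…, 0
lx·mx: 0, 0, 0.5, 0.576, 0.453333…, 0.48…, 0.085333…, 0.018667…, 0 → R0 = 2.113333…
x·lx·mx: 0, 0, 1, 1.728, 1.813333…, 2.4…, 0.512…, 0.130667…, 0 → Σ = 7.584…
T = 7.584… / 2.113333… = 3.588644… → 3.59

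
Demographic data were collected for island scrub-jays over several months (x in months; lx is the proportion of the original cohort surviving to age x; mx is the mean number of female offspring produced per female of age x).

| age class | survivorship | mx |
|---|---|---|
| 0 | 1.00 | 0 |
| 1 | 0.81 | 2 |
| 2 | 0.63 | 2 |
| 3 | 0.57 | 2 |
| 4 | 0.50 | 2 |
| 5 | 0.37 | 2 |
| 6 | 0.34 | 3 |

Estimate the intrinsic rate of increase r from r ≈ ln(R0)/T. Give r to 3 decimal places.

0.607

R0 = Σ lx·mx = 0 + 1.62 + 1.26 + 1.14 + 1 + 0.74 + 1.02 = 6.78
Σ x·lx·mx = 21.38; T = 21.38/6.78 = 3.15339…
r ≈ ln(R0)/T = ln(6.78)/3.15339… = 0.60696… → 0.607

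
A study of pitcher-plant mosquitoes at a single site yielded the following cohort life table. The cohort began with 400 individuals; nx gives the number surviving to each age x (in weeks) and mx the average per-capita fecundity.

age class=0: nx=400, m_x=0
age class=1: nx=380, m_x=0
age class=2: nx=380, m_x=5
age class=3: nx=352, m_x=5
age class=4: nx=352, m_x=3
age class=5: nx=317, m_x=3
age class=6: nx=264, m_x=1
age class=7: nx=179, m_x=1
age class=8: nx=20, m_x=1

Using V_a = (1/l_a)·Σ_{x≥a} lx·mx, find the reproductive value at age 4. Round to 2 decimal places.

7.02

lx = nx/n0 = nx/400: 1, 0.95, 0.95, 0.88, 0.88, 0.7925, 0.66, 0.4475, 0.05
lx·mx for x ≥ 4: 2.64, 2.3775, 0.66, 0.4475, 0.05 → sum = 6.175
V_4 = 6.175 / l_4 = 6.175 / 0.88 = 7.017045… → 7.02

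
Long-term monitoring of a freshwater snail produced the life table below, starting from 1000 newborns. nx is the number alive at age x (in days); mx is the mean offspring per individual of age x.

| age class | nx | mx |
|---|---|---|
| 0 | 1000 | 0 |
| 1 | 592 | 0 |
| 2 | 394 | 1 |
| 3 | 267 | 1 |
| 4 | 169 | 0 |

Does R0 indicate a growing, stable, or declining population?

declining

lx = nx/n0 = nx/1000: 1, 0.592, 0.394, 0.267, 0.169
R0 = Σ lx·mx = 0 + 0 + 0.394 + 0.267 + 0 = 0.661
R0 < 1, so the population is declining.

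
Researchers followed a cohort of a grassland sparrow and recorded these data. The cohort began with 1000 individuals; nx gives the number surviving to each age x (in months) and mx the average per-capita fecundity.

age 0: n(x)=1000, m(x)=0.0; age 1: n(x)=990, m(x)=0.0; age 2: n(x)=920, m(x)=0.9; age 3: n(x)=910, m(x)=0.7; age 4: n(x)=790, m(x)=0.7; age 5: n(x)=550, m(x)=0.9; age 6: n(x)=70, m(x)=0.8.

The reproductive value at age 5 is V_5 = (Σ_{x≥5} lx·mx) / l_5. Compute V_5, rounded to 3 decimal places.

lx = nx/n0 = nx/1000: 1, 0.99, 0.92, 0.91, 0.79, 0.55, 0.07
lx·mx for x ≥ 5: 0.495, 0.056 → sum = 0.551
V_5 = 0.551 / l_5 = 0.551 / 0.55 = 1.001818… → 1.002

1.002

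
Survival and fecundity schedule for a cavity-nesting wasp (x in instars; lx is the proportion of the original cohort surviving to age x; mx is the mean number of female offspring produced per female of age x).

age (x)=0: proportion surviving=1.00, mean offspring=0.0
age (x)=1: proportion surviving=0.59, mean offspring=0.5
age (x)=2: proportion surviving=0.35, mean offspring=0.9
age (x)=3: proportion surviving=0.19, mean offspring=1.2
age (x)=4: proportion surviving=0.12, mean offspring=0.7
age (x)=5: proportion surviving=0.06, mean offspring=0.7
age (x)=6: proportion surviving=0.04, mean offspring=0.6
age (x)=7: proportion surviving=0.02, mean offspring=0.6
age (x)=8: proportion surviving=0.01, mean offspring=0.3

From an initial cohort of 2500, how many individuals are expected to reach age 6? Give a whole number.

100

Expected survivors = N0 · l_6 = 2500 × 0.04 = 100 → 100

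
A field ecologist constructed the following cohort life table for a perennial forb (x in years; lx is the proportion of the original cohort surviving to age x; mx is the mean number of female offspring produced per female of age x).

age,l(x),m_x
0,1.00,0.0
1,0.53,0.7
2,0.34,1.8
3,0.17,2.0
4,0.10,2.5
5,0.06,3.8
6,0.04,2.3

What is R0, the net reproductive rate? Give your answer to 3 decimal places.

lx·mx by age: 0, 0.371, 0.612, 0.34, 0.25, 0.228, 0.092
R0 = Σ lx·mx = 1.893 → 1.893

1.893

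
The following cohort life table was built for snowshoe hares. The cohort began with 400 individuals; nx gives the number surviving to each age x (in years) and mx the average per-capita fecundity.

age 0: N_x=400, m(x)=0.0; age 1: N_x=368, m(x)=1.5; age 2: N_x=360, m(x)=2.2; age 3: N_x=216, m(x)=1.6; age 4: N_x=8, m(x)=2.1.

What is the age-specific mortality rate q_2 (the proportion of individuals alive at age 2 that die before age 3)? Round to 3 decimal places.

0.400

lx = nx/n0 = nx/400: 1, 0.92, 0.9, 0.54, 0.02
q_2 = (l_2 − l_3) / l_2 = (0.9 − 0.54) / 0.9
     = 0.36 / 0.9 = 0.4 → 0.400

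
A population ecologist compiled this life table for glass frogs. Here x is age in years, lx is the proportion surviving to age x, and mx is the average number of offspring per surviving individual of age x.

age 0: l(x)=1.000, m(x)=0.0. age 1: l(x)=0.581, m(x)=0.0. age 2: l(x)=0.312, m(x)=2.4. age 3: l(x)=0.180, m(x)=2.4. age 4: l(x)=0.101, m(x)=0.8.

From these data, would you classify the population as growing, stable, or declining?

R0 = Σ lx·mx = 0 + 0 + 0.7488 + 0.432 + 0.0808 = 1.2616
R0 > 1, so the population is growing.

growing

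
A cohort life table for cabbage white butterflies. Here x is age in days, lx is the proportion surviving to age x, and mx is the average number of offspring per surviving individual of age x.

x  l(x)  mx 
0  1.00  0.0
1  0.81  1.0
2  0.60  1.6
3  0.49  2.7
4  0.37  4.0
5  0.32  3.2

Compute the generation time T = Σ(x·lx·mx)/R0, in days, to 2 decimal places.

3.17

lx·mx: 0, 0.81, 0.96, 1.323, 1.48, 1.024 → R0 = 5.597
x·lx·mx: 0, 0.81, 1.92, 3.969, 5.92, 5.12 → Σ = 17.739
T = 17.739 / 5.597 = 3.169376… → 3.17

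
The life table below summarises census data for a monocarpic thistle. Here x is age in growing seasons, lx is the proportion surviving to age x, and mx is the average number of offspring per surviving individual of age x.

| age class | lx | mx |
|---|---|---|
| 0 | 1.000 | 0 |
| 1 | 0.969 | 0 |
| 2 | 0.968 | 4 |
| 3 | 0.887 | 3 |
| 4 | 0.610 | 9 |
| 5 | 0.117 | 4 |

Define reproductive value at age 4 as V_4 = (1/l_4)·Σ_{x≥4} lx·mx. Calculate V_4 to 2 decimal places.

lx·mx for x ≥ 4: 5.49, 0.468 → sum = 5.958
V_4 = 5.958 / l_4 = 5.958 / 0.61 = 9.767213… → 9.77

9.77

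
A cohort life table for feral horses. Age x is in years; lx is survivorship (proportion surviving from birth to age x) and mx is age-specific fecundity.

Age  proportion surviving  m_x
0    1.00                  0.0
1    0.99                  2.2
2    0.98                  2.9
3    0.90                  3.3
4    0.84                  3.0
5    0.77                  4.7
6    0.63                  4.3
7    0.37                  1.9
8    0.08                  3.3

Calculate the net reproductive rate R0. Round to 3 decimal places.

17.805

lx·mx by age: 0, 2.178, 2.842, 2.97, 2.52, 3.619, 2.709, 0.703, 0.264
R0 = Σ lx·mx = 17.805 → 17.805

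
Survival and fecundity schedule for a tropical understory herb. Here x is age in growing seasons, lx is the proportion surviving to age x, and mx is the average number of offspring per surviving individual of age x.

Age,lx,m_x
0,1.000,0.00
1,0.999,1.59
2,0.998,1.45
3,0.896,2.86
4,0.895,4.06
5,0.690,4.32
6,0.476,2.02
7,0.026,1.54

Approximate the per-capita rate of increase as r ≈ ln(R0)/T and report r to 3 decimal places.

R0 = Σ lx·mx = 0 + 1.58841 + 1.4471 + 2.56256 + 3.6337 + 2.9808 + 0.96152 + 0.04004 = 13.21413
Σ x·lx·mx = 47.65849; T = 47.65849/13.21413 = 3.60663…
r ≈ ln(R0)/T = ln(13.21413)/3.60663… = 0.71571… → 0.716

0.716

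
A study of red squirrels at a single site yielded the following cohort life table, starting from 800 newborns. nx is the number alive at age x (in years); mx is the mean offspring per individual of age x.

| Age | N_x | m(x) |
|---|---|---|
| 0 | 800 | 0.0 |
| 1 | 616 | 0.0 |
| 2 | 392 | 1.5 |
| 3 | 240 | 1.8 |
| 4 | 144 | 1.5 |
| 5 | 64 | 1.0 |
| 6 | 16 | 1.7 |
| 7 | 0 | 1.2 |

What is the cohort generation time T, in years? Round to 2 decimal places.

lx = nx/n0 = nx/800: 1, 0.77, 0.49, 0.3, 0.18, 0.08, 0.02, 0
lx·mx: 0, 0, 0.735, 0.54, 0.27, 0.08, 0.034, 0 → R0 = 1.659
x·lx·mx: 0, 0, 1.47, 1.62, 1.08, 0.4, 0.204, 0 → Σ = 4.774
T = 4.774 / 1.659 = 2.877637… → 2.88

2.88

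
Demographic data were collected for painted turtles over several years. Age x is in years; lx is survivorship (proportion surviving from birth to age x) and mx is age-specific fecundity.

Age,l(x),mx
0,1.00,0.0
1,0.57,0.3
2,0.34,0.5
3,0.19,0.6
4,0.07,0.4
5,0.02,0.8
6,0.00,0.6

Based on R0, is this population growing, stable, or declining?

declining

R0 = Σ lx·mx = 0 + 0.171 + 0.17 + 0.114 + 0.028 + 0.016 + 0 = 0.499
R0 < 1, so the population is declining.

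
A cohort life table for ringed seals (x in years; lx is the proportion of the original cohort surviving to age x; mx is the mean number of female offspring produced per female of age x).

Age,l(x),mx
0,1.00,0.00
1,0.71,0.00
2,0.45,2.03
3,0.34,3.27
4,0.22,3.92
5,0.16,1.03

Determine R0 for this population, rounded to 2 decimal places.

3.05

lx·mx by age: 0, 0, 0.9135, 1.1118, 0.8624, 0.1648
R0 = Σ lx·mx = 3.0525 → 3.05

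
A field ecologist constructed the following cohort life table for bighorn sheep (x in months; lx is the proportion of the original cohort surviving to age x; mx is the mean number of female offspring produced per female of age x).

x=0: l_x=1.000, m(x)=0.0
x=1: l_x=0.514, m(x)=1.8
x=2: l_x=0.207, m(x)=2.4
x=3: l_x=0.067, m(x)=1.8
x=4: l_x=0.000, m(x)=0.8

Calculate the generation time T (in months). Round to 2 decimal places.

lx·mx: 0, 0.9252, 0.4968, 0.1206, 0 → R0 = 1.5426
x·lx·mx: 0, 0.9252, 0.9936, 0.3618, 0 → Σ = 2.2806
T = 2.2806 / 1.5426 = 1.478413… → 1.48

1.48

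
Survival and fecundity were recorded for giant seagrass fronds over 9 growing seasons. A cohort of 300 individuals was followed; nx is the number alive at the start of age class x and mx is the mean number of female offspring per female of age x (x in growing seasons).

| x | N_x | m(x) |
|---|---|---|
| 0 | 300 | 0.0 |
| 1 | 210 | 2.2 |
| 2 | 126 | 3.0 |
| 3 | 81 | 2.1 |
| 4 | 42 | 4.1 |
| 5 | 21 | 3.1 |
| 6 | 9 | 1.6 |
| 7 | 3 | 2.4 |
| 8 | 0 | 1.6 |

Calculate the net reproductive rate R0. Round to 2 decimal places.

4.23

lx = nx/n0 = nx/300: 1, 0.7, 0.42, 0.27, 0.14, 0.07, 0.03, 0.01, 0
lx·mx by age: 0, 1.54, 1.26, 0.567, 0.574, 0.217, 0.048, 0.024, 0
R0 = Σ lx·mx = 4.23 → 4.23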